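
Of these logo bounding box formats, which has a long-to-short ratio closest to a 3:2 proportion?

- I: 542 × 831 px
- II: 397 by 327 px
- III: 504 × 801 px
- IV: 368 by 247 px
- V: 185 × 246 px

IV

Ratios (long/short): I ≈ 1.533; II ≈ 1.214; III ≈ 1.589; IV ≈ 1.490; V ≈ 1.330.
3:2 ≈ 1.500; option IV is nearest (Δ 0.010).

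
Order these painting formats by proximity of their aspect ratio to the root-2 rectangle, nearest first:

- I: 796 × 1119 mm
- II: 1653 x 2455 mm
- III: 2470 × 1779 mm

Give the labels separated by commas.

I: 1119/796 ≈ 1.406 → |1.406 − 1.414| = 0.008
II: 2455/1653 ≈ 1.485 → |1.485 − 1.414| = 0.071
III: 2470/1779 ≈ 1.388 → |1.388 − 1.414| = 0.026

I, III, II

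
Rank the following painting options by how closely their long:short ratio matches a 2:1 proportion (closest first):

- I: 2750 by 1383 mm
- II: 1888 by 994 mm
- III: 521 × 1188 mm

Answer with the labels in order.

Ratios: I = 2750 / 1383 ≈ 1.988; II = 1888 / 994 ≈ 1.899; III = 1188 / 521 ≈ 2.280.
|Δ from 2.000|: I 0.012; II 0.101; III 0.280.

I, II, III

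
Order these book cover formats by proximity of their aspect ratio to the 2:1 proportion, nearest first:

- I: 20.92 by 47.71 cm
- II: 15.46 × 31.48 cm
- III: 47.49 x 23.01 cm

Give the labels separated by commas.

I: 47.71/20.92 ≈ 2.281 → |2.281 − 2.000| = 0.281
II: 31.48/15.46 ≈ 2.036 → |2.036 − 2.000| = 0.036
III: 47.49/23.01 ≈ 2.064 → |2.064 − 2.000| = 0.064

II, III, I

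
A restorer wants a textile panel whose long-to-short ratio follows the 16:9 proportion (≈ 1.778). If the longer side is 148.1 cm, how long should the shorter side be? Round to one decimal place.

83.3 cm

16:9 ≈ 1.77778.
Shorter side = 148.1 ÷ 1.77778 ≈ 83.306 → 83.3 cm.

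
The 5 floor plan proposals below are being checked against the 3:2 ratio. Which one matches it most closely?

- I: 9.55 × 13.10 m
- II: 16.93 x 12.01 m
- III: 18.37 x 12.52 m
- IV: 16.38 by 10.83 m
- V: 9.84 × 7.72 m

IV

Ratios (long/short): I ≈ 1.372; II ≈ 1.410; III ≈ 1.467; IV ≈ 1.512; V ≈ 1.275.
3:2 ≈ 1.500; option IV is nearest (Δ 0.012).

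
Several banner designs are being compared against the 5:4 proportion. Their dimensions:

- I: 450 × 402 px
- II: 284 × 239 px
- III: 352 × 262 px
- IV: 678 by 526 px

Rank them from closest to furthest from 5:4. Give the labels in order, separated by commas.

IV, II, III, I

I: 450/402 ≈ 1.119 → |1.119 − 1.250| = 0.131
II: 284/239 ≈ 1.188 → |1.188 − 1.250| = 0.062
III: 352/262 ≈ 1.344 → |1.344 − 1.250| = 0.094
IV: 678/526 ≈ 1.289 → |1.289 − 1.250| = 0.039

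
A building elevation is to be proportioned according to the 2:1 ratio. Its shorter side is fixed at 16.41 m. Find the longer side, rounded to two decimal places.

2:1 = 2.00000.
Longer side = 16.41 × 2.00000 ≈ 32.8200 → 32.82 m.

32.82 m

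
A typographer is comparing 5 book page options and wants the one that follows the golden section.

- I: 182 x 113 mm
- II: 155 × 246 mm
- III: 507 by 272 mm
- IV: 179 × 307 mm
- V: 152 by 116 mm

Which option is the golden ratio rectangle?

I

Ratios (long/short): I ≈ 1.611; II ≈ 1.587; III ≈ 1.864; IV ≈ 1.715; V ≈ 1.310.
golden ratio ≈ 1.618; option I is nearest (Δ 0.007).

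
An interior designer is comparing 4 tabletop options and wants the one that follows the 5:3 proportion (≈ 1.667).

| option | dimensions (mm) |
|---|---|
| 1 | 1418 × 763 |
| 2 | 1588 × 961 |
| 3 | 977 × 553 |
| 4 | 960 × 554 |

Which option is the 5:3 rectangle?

Target 5:3 ≈ 1.667.
1: 1.858 (Δ0.191)  2: 1.652 (Δ0.015)  3: 1.767 (Δ0.100)  4: 1.733 (Δ0.066)

2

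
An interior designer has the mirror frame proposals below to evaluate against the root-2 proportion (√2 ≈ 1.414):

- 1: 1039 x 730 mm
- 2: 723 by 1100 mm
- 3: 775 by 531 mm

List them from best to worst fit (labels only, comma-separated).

1, 3, 2

1: 1039/730 ≈ 1.423 → |1.423 − 1.414| = 0.009
2: 1100/723 ≈ 1.521 → |1.521 − 1.414| = 0.107
3: 775/531 ≈ 1.460 → |1.460 − 1.414| = 0.046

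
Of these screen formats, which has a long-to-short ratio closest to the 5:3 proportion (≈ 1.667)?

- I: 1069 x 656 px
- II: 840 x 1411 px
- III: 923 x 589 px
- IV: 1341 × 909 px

II

Ratios (long/short): I ≈ 1.630; II ≈ 1.680; III ≈ 1.567; IV ≈ 1.475.
5:3 ≈ 1.667; option II is nearest (Δ 0.013).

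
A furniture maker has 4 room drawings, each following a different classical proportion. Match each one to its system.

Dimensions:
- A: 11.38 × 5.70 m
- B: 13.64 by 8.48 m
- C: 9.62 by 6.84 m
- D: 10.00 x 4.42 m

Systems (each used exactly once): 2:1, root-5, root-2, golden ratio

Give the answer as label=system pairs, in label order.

A=2:1, B=golden ratio, C=root-2, D=root-5

A = 11.38/5.70 ≈ 1.996 → 2:1 (2.000)
B = 13.64/8.48 ≈ 1.608 → golden ratio (1.618)
C = 9.62/6.84 ≈ 1.406 → root-2 (1.414)
D = 10.00/4.42 ≈ 2.262 → root-5 (2.236)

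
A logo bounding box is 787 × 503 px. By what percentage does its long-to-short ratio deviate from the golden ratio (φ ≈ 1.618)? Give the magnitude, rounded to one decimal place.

3.3%

Ratio = 787 / 503 ≈ 1.5646.
Ideal golden ratio ≈ 1.6180. |1.5646 − 1.6180| / 1.6180 ≈ 3.30% → 3.3%.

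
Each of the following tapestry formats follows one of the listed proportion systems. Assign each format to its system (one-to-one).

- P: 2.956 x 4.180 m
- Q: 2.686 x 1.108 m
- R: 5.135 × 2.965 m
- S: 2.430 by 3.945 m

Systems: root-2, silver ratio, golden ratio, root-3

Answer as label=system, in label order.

Ratios: P ≈ 1.414; Q ≈ 2.424; R ≈ 1.732; S ≈ 1.623.
Targets: root-2 ≈ 1.414; silver ratio ≈ 2.414; golden ratio ≈ 1.618; root-3 ≈ 1.732.

P=root-2, Q=silver ratio, R=root-3, S=golden ratio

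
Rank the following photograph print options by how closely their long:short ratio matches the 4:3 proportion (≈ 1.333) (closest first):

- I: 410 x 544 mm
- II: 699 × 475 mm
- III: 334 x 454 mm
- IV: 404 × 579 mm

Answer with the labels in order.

Ratios: I = 544 / 410 ≈ 1.327; II = 699 / 475 ≈ 1.472; III = 454 / 334 ≈ 1.359; IV = 579 / 404 ≈ 1.433.
|Δ from 1.333|: I 0.006; II 0.139; III 0.026; IV 0.100.

I, III, IV, II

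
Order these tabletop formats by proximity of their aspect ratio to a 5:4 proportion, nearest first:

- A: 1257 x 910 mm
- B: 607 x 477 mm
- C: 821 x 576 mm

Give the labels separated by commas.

Ratios: A = 1257 / 910 ≈ 1.381; B = 607 / 477 ≈ 1.273; C = 821 / 576 ≈ 1.425.
|Δ from 1.250|: A 0.131; B 0.023; C 0.175.

B, A, C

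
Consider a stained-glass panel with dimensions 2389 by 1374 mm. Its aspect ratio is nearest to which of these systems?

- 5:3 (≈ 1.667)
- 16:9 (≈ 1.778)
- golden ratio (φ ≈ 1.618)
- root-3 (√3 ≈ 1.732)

root-3

Ratio = 2389 / 1374 ≈ 1.739.
Distances: 5:3 1.667 (Δ 0.072); 16:9 1.778 (Δ 0.039); golden ratio 1.618 (Δ 0.121); root-3 1.732 (Δ 0.007).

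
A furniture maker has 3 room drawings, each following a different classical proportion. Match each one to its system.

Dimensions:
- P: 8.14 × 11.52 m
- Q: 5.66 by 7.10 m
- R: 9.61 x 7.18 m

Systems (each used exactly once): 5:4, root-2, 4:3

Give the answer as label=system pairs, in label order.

P=root-2, Q=5:4, R=4:3

P = 11.52/8.14 ≈ 1.415 → root-2 (1.414)
Q = 7.10/5.66 ≈ 1.254 → 5:4 (1.250)
R = 9.61/7.18 ≈ 1.338 → 4:3 (1.333)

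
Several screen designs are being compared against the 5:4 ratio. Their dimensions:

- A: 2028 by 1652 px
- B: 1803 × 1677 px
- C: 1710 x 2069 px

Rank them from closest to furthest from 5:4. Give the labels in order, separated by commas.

A, C, B

Ratios: A = 2028 / 1652 ≈ 1.228; B = 1803 / 1677 ≈ 1.075; C = 2069 / 1710 ≈ 1.210.
|Δ from 1.250|: A 0.022; B 0.175; C 0.040.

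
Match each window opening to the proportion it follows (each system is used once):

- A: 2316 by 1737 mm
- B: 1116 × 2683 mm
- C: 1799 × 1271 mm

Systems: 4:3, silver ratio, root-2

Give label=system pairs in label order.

A = 2316/1737 ≈ 1.333 → 4:3 (1.333)
B = 2683/1116 ≈ 2.404 → silver ratio (2.414)
C = 1799/1271 ≈ 1.415 → root-2 (1.414)

A=4:3, B=silver ratio, C=root-2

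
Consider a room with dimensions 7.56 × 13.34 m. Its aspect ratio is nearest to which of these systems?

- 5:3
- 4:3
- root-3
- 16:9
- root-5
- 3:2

16:9

Ratio = 13.34 / 7.56 ≈ 1.765.
Distances: 5:3 1.667 (Δ 0.098); 4:3 1.333 (Δ 0.432); root-3 1.732 (Δ 0.033); 16:9 1.778 (Δ 0.013); root-5 2.236 (Δ 0.471); 3:2 1.500 (Δ 0.265).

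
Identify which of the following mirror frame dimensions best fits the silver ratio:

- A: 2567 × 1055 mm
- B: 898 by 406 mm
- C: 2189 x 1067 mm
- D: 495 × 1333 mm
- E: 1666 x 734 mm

Target silver ratio ≈ 2.414.
A: 2.433 (Δ0.019)  B: 2.212 (Δ0.202)  C: 2.052 (Δ0.362)  D: 2.693 (Δ0.279)  E: 2.270 (Δ0.144)

A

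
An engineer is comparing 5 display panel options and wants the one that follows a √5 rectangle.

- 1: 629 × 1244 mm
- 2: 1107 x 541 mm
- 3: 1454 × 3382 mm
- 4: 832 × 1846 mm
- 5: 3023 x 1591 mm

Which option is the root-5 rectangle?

4

Ratios (long/short): 1 ≈ 1.978; 2 ≈ 2.046; 3 ≈ 2.326; 4 ≈ 2.219; 5 ≈ 1.900.
root-5 ≈ 2.236; option 4 is nearest (Δ 0.017).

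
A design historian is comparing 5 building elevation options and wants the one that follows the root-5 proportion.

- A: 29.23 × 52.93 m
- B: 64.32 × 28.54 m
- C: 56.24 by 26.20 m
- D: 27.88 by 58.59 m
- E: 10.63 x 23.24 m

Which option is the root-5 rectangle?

B

Ratios (long/short): A ≈ 1.811; B ≈ 2.254; C ≈ 2.147; D ≈ 2.102; E ≈ 2.186.
root-5 ≈ 2.236; option B is nearest (Δ 0.018).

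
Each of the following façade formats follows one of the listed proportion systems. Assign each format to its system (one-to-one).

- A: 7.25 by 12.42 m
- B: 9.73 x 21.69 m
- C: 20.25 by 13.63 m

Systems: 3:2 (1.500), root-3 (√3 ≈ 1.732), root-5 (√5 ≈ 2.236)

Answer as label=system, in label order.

A=root-3, B=root-5, C=3:2

Ratios: A ≈ 1.713; B ≈ 2.229; C ≈ 1.486.
Targets: 3:2 ≈ 1.500; root-3 ≈ 1.732; root-5 ≈ 2.236.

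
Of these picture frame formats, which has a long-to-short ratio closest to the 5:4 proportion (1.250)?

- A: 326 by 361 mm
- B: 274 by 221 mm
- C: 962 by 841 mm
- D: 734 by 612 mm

B

Target 5:4 ≈ 1.250.
A: 1.107 (Δ0.143)  B: 1.240 (Δ0.010)  C: 1.144 (Δ0.106)  D: 1.199 (Δ0.051)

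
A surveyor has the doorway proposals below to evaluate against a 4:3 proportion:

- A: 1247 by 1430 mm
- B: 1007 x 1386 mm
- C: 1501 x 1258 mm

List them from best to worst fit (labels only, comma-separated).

B, C, A

A: 1430/1247 ≈ 1.147 → |1.147 − 1.333| = 0.186
B: 1386/1007 ≈ 1.376 → |1.376 − 1.333| = 0.043
C: 1501/1258 ≈ 1.193 → |1.193 − 1.333| = 0.140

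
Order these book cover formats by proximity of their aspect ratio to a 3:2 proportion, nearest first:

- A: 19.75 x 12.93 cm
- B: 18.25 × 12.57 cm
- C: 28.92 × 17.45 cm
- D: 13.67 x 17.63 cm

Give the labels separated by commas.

A, B, C, D

Ratios: A = 19.75 / 12.93 ≈ 1.527; B = 18.25 / 12.57 ≈ 1.452; C = 28.92 / 17.45 ≈ 1.657; D = 17.63 / 13.67 ≈ 1.290.
|Δ from 1.500|: A 0.027; B 0.048; C 0.157; D 0.210.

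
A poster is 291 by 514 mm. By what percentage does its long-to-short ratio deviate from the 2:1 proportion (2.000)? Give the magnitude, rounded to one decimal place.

Ratio = 514 / 291 ≈ 1.7663.
Ideal 2:1 = 2.0000. |1.7663 − 2.0000| / 2.0000 ≈ 11.69% → 11.7%.

11.7%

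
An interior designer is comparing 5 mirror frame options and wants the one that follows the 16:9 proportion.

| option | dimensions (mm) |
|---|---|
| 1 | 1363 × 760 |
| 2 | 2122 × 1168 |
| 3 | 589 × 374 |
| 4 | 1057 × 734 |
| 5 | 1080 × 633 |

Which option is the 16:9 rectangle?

1

Ratios (long/short): 1 ≈ 1.793; 2 ≈ 1.817; 3 ≈ 1.575; 4 ≈ 1.440; 5 ≈ 1.706.
16:9 ≈ 1.778; option 1 is nearest (Δ 0.015).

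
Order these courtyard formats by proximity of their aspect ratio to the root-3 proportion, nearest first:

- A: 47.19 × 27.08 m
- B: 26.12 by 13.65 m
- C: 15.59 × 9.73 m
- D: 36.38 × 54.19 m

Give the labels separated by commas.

Ratios: A = 47.19 / 27.08 ≈ 1.743; B = 26.12 / 13.65 ≈ 1.914; C = 15.59 / 9.73 ≈ 1.602; D = 54.19 / 36.38 ≈ 1.490.
|Δ from 1.732|: A 0.011; B 0.182; C 0.130; D 0.242.

A, C, B, D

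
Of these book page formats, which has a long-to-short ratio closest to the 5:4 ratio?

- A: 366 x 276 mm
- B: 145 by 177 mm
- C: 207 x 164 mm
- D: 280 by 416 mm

Target 5:4 ≈ 1.250.
A: 1.326 (Δ0.076)  B: 1.221 (Δ0.029)  C: 1.262 (Δ0.012)  D: 1.486 (Δ0.236)

C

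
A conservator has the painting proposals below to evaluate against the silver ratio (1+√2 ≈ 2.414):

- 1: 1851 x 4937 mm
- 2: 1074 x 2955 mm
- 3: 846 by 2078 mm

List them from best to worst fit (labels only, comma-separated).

3, 1, 2

Ratios: 1 = 4937 / 1851 ≈ 2.667; 2 = 2955 / 1074 ≈ 2.751; 3 = 2078 / 846 ≈ 2.456.
|Δ from 2.414|: 1 0.253; 2 0.337; 3 0.042.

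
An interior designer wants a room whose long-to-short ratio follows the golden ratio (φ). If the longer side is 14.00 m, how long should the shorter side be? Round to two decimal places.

golden ratio ≈ 1.61803.
Shorter side = 14.00 ÷ 1.61803 ≈ 8.6525 → 8.65 m.

8.65 m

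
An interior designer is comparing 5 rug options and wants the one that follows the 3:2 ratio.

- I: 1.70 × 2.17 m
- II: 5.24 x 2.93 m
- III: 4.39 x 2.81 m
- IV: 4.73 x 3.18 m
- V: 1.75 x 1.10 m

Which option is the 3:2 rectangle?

IV

Ratios (long/short): I ≈ 1.276; II ≈ 1.788; III ≈ 1.562; IV ≈ 1.487; V ≈ 1.591.
3:2 ≈ 1.500; option IV is nearest (Δ 0.013).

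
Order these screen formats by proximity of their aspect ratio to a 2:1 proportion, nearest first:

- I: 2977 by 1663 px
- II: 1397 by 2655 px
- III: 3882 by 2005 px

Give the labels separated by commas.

III, II, I

Ratios: I = 2977 / 1663 ≈ 1.790; II = 2655 / 1397 ≈ 1.901; III = 3882 / 2005 ≈ 1.936.
|Δ from 2.000|: I 0.210; II 0.099; III 0.064.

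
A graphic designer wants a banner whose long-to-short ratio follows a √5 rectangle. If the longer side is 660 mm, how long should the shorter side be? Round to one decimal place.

295.2 mm

root-5 ≈ 2.23607.
Shorter side = 660 ÷ 2.23607 ≈ 295.161 → 295.2 mm.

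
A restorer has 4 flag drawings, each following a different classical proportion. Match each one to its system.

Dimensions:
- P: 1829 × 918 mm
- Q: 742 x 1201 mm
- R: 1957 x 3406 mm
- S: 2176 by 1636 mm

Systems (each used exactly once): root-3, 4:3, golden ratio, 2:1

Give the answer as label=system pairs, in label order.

P=2:1, Q=golden ratio, R=root-3, S=4:3

Ratios: P ≈ 1.992; Q ≈ 1.619; R ≈ 1.740; S ≈ 1.330.
Targets: root-3 ≈ 1.732; 4:3 ≈ 1.333; golden ratio ≈ 1.618; 2:1 ≈ 2.000.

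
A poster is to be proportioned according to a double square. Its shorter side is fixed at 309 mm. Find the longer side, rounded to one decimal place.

2:1 = 2.00000.
Longer side = 309 × 2.00000 ≈ 618.000 → 618.0 mm.

618.0 mm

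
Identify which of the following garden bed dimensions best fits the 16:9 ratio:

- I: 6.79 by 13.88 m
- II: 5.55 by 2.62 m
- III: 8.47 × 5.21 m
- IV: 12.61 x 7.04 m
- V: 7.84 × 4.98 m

Target 16:9 ≈ 1.778.
I: 2.044 (Δ0.266)  II: 2.118 (Δ0.340)  III: 1.626 (Δ0.152)  IV: 1.791 (Δ0.013)  V: 1.574 (Δ0.204)

IV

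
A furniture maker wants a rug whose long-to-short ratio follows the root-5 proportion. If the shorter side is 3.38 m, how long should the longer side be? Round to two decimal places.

7.56 m

root-5 ≈ 2.23607.
Longer side = 3.38 × 2.23607 ≈ 7.5579 → 7.56 m.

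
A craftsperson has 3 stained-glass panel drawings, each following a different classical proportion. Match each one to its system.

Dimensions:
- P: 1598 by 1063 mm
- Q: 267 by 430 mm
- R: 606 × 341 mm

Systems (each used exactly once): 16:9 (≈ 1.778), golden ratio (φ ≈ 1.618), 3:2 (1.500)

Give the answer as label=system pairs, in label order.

P = 1598/1063 ≈ 1.503 → 3:2 (1.500)
Q = 430/267 ≈ 1.610 → golden ratio (1.618)
R = 606/341 ≈ 1.777 → 16:9 (1.778)

P=3:2, Q=golden ratio, R=16:9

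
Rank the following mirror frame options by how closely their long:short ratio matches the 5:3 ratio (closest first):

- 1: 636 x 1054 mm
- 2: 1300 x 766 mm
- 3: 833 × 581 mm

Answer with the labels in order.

1: 1054/636 ≈ 1.657 → |1.657 − 1.667| = 0.010
2: 1300/766 ≈ 1.697 → |1.697 − 1.667| = 0.030
3: 833/581 ≈ 1.434 → |1.434 − 1.667| = 0.233

1, 2, 3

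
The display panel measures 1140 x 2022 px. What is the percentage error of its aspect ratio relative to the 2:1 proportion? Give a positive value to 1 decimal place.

11.3%

Ratio = 2022 / 1140 ≈ 1.7737.
Ideal 2:1 = 2.0000. |1.7737 − 2.0000| / 2.0000 ≈ 11.31% → 11.3%.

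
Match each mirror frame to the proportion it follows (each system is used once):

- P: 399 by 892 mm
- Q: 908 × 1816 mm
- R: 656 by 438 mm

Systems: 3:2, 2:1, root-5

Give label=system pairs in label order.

P=root-5, Q=2:1, R=3:2

Ratios: P ≈ 2.236; Q ≈ 2.000; R ≈ 1.498.
Targets: 3:2 ≈ 1.500; 2:1 ≈ 2.000; root-5 ≈ 2.236.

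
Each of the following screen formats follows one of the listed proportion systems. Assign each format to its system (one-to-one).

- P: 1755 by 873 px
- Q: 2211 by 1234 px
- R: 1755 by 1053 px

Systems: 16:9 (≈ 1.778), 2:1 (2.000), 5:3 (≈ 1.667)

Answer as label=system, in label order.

Ratios: P ≈ 2.010; Q ≈ 1.792; R ≈ 1.667.
Targets: 16:9 ≈ 1.778; 2:1 ≈ 2.000; 5:3 ≈ 1.667.

P=2:1, Q=16:9, R=5:3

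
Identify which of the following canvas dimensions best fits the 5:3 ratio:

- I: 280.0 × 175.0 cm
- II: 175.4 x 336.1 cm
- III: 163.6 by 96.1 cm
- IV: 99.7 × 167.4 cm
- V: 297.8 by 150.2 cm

Ratios (long/short): I ≈ 1.600; II ≈ 1.916; III ≈ 1.702; IV ≈ 1.679; V ≈ 1.983.
5:3 ≈ 1.667; option IV is nearest (Δ 0.012).

IV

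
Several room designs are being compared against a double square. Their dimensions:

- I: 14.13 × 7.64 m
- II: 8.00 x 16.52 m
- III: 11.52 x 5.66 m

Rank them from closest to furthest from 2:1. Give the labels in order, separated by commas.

III, II, I

Ratios: I = 14.13 / 7.64 ≈ 1.849; II = 16.52 / 8.00 ≈ 2.065; III = 11.52 / 5.66 ≈ 2.035.
|Δ from 2.000|: I 0.151; II 0.065; III 0.035.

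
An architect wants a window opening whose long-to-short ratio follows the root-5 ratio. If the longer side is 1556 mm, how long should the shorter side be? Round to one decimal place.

695.9 mm

root-5 ≈ 2.23607.
Shorter side = 1556 ÷ 2.23607 ≈ 695.864 → 695.9 mm.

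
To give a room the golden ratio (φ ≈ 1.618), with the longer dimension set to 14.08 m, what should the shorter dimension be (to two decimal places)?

8.70 m

golden ratio ≈ 1.61803.
Shorter side = 14.08 ÷ 1.61803 ≈ 8.7019 → 8.70 m.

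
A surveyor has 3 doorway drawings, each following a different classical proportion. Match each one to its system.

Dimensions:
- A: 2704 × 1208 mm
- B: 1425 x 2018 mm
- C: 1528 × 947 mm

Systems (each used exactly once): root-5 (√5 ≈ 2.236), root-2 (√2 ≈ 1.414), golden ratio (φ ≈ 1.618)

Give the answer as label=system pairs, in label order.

A = 2704/1208 ≈ 2.238 → root-5 (2.236)
B = 2018/1425 ≈ 1.416 → root-2 (1.414)
C = 1528/947 ≈ 1.614 → golden ratio (1.618)

A=root-5, B=root-2, C=golden ratio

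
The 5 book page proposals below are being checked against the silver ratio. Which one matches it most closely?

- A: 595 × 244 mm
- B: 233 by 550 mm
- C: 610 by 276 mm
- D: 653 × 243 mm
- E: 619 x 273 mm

Ratios (long/short): A ≈ 2.439; B ≈ 2.361; C ≈ 2.210; D ≈ 2.687; E ≈ 2.267.
silver ratio ≈ 2.414; option A is nearest (Δ 0.025).

A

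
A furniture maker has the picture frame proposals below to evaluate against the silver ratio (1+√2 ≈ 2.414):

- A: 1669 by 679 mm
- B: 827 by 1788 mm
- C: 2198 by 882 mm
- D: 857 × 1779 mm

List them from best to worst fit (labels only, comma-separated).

A, C, B, D

Ratios: A = 1669 / 679 ≈ 2.458; B = 1788 / 827 ≈ 2.162; C = 2198 / 882 ≈ 2.492; D = 1779 / 857 ≈ 2.076.
|Δ from 2.414|: A 0.044; B 0.252; C 0.078; D 0.338.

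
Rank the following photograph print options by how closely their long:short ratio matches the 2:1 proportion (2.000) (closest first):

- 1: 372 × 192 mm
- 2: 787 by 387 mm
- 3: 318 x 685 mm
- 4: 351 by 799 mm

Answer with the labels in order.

1: 372/192 ≈ 1.938 → |1.938 − 2.000| = 0.062
2: 787/387 ≈ 2.034 → |2.034 − 2.000| = 0.034
3: 685/318 ≈ 2.154 → |2.154 − 2.000| = 0.154
4: 799/351 ≈ 2.276 → |2.276 − 2.000| = 0.276

2, 1, 3, 4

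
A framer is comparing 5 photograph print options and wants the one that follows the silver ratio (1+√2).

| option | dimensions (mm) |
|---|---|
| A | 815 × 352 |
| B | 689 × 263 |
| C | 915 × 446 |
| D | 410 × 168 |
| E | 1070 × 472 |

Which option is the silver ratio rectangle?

Ratios (long/short): A ≈ 2.315; B ≈ 2.620; C ≈ 2.052; D ≈ 2.440; E ≈ 2.267.
silver ratio ≈ 2.414; option D is nearest (Δ 0.026).

D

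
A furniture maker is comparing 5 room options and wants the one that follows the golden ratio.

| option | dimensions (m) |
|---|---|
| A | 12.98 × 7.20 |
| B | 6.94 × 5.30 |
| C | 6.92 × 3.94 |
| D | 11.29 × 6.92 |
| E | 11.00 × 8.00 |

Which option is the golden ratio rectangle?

Ratios (long/short): A ≈ 1.803; B ≈ 1.309; C ≈ 1.756; D ≈ 1.632; E ≈ 1.375.
golden ratio ≈ 1.618; option D is nearest (Δ 0.014).

D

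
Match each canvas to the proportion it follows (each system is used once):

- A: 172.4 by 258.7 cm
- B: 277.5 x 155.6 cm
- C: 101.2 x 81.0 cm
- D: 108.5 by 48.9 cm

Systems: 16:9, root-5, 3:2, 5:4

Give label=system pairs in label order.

Ratios: A ≈ 1.501; B ≈ 1.783; C ≈ 1.249; D ≈ 2.219.
Targets: 16:9 ≈ 1.778; root-5 ≈ 2.236; 3:2 ≈ 1.500; 5:4 ≈ 1.250.

A=3:2, B=16:9, C=5:4, D=root-5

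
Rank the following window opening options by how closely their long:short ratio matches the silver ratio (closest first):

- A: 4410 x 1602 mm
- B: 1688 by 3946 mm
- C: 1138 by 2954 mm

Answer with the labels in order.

B, C, A

A: 4410/1602 ≈ 2.753 → |2.753 − 2.414| = 0.339
B: 3946/1688 ≈ 2.338 → |2.338 − 2.414| = 0.076
C: 2954/1138 ≈ 2.596 → |2.596 − 2.414| = 0.182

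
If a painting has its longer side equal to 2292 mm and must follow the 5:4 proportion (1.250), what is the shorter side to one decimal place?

1833.6 mm

5:4 = 1.25000.
Shorter side = 2292 ÷ 1.25000 ≈ 1833.600 → 1833.6 mm.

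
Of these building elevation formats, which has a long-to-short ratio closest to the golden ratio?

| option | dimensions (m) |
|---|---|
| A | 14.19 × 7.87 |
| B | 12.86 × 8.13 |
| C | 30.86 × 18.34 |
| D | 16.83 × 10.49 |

D

Ratios (long/short): A ≈ 1.803; B ≈ 1.582; C ≈ 1.683; D ≈ 1.604.
golden ratio ≈ 1.618; option D is nearest (Δ 0.014).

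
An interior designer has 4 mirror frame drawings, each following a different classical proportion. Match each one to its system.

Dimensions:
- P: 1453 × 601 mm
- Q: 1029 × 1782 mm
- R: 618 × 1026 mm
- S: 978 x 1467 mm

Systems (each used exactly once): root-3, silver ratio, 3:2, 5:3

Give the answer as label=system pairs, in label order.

P = 1453/601 ≈ 2.418 → silver ratio (2.414)
Q = 1782/1029 ≈ 1.732 → root-3 (1.732)
R = 1026/618 ≈ 1.660 → 5:3 (1.667)
S = 1467/978 ≈ 1.500 → 3:2 (1.500)

P=silver ratio, Q=root-3, R=5:3, S=3:2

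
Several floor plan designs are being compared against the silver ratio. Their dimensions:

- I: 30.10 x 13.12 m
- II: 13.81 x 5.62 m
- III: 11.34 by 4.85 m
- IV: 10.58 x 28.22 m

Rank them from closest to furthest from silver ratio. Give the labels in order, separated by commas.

I: 30.10/13.12 ≈ 2.294 → |2.294 − 2.414| = 0.120
II: 13.81/5.62 ≈ 2.457 → |2.457 − 2.414| = 0.043
III: 11.34/4.85 ≈ 2.338 → |2.338 − 2.414| = 0.076
IV: 28.22/10.58 ≈ 2.667 → |2.667 − 2.414| = 0.253

II, III, I, IV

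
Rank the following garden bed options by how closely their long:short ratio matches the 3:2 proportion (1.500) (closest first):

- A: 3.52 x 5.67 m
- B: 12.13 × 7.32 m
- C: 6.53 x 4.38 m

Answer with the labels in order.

A: 5.67/3.52 ≈ 1.611 → |1.611 − 1.500| = 0.111
B: 12.13/7.32 ≈ 1.657 → |1.657 − 1.500| = 0.157
C: 6.53/4.38 ≈ 1.491 → |1.491 − 1.500| = 0.009

C, A, B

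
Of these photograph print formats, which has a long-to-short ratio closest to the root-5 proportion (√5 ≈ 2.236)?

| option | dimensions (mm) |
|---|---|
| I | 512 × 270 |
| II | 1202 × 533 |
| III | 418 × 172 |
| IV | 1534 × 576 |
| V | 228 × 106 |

Ratios (long/short): I ≈ 1.896; II ≈ 2.255; III ≈ 2.430; IV ≈ 2.663; V ≈ 2.151.
root-5 ≈ 2.236; option II is nearest (Δ 0.019).

II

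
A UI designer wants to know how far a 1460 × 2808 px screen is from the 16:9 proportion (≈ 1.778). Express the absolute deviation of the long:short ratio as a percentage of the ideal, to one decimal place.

8.2%

Ratio = 2808 / 1460 ≈ 1.9233.
Ideal 16:9 ≈ 1.7778. |1.9233 − 1.7778| / 1.7778 ≈ 8.18% → 8.2%.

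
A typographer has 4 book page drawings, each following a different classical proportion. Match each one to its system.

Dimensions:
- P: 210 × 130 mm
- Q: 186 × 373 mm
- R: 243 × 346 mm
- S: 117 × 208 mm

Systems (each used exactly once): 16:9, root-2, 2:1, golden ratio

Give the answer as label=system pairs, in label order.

P=golden ratio, Q=2:1, R=root-2, S=16:9

P = 210/130 ≈ 1.615 → golden ratio (1.618)
Q = 373/186 ≈ 2.005 → 2:1 (2.000)
R = 346/243 ≈ 1.424 → root-2 (1.414)
S = 208/117 ≈ 1.778 → 16:9 (1.778)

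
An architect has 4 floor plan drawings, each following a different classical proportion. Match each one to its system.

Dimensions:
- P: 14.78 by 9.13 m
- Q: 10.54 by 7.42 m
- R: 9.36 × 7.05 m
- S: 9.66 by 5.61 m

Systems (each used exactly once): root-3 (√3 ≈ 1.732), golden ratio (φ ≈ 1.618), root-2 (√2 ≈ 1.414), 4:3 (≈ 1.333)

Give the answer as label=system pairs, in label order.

P=golden ratio, Q=root-2, R=4:3, S=root-3

Ratios: P ≈ 1.619; Q ≈ 1.420; R ≈ 1.328; S ≈ 1.722.
Targets: root-3 ≈ 1.732; golden ratio ≈ 1.618; root-2 ≈ 1.414; 4:3 ≈ 1.333.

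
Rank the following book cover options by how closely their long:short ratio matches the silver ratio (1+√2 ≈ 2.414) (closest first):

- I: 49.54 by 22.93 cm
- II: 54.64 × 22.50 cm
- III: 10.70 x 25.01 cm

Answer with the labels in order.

II, III, I

I: 49.54/22.93 ≈ 2.160 → |2.160 − 2.414| = 0.254
II: 54.64/22.50 ≈ 2.428 → |2.428 − 2.414| = 0.014
III: 25.01/10.70 ≈ 2.337 → |2.337 − 2.414| = 0.077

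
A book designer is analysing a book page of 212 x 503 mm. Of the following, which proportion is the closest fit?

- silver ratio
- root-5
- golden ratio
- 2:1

silver ratio

503/212 ≈ 2.373. Nearest candidates are silver ratio (2.414, off by 0.041) and root-5 (2.236, off by 0.137).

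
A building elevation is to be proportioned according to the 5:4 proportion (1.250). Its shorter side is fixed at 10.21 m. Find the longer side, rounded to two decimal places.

5:4 = 1.25000.
Longer side = 10.21 × 1.25000 ≈ 12.7625 → 12.76 m.

12.76 m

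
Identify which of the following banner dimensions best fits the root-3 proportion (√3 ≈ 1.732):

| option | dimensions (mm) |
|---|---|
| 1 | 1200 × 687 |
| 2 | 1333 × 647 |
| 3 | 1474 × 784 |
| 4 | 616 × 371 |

1

Ratios (long/short): 1 ≈ 1.747; 2 ≈ 2.060; 3 ≈ 1.880; 4 ≈ 1.660.
root-3 ≈ 1.732; option 1 is nearest (Δ 0.015).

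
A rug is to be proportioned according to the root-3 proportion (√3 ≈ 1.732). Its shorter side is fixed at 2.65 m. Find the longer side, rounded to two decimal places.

4.59 m

root-3 ≈ 1.73205.
Longer side = 2.65 × 1.73205 ≈ 4.5899 → 4.59 m.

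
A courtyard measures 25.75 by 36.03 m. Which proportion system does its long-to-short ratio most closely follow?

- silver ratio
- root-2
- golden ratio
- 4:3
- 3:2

36.03/25.75 ≈ 1.399. Nearest candidates are root-2 (1.414, off by 0.015) and 4:3 (1.333, off by 0.066).

root-2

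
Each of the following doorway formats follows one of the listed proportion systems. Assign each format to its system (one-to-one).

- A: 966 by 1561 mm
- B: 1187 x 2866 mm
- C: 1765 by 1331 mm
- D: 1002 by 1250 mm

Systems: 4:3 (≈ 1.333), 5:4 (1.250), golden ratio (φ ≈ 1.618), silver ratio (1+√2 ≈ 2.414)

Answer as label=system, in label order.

Ratios: A ≈ 1.616; B ≈ 2.414; C ≈ 1.326; D ≈ 1.248.
Targets: 4:3 ≈ 1.333; 5:4 ≈ 1.250; golden ratio ≈ 1.618; silver ratio ≈ 2.414.

A=golden ratio, B=silver ratio, C=4:3, D=5:4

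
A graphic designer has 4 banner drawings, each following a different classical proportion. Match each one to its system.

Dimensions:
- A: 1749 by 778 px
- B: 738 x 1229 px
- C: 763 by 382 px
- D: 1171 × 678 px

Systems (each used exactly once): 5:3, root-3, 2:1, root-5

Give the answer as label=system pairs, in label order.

A = 1749/778 ≈ 2.248 → root-5 (2.236)
B = 1229/738 ≈ 1.665 → 5:3 (1.667)
C = 763/382 ≈ 1.997 → 2:1 (2.000)
D = 1171/678 ≈ 1.727 → root-3 (1.732)

A=root-5, B=5:3, C=2:1, D=root-3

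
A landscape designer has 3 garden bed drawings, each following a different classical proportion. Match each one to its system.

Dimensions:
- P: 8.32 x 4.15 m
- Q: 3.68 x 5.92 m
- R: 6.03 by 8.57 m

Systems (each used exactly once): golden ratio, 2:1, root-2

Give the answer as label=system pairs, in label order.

P = 8.32/4.15 ≈ 2.005 → 2:1 (2.000)
Q = 5.92/3.68 ≈ 1.609 → golden ratio (1.618)
R = 8.57/6.03 ≈ 1.421 → root-2 (1.414)

P=2:1, Q=golden ratio, R=root-2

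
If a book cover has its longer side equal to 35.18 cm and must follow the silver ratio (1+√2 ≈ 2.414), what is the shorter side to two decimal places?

silver ratio ≈ 2.41421.
Shorter side = 35.18 ÷ 2.41421 ≈ 14.5721 → 14.57 cm.

14.57 cm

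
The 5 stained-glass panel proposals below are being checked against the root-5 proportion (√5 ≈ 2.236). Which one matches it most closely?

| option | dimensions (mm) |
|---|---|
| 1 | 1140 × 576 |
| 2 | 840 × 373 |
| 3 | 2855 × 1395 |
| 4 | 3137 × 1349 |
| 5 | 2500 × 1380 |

2

Ratios (long/short): 1 ≈ 1.979; 2 ≈ 2.252; 3 ≈ 2.047; 4 ≈ 2.325; 5 ≈ 1.812.
root-5 ≈ 2.236; option 2 is nearest (Δ 0.016).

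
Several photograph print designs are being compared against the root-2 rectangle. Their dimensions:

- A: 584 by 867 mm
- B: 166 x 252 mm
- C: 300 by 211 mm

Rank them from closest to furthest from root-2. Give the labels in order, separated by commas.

C, A, B

Ratios: A = 867 / 584 ≈ 1.485; B = 252 / 166 ≈ 1.518; C = 300 / 211 ≈ 1.422.
|Δ from 1.414|: A 0.071; B 0.104; C 0.008.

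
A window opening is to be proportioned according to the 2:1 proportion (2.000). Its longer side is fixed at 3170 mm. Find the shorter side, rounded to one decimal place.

1585.0 mm

2:1 = 2.00000.
Shorter side = 3170 ÷ 2.00000 ≈ 1585.000 → 1585.0 mm.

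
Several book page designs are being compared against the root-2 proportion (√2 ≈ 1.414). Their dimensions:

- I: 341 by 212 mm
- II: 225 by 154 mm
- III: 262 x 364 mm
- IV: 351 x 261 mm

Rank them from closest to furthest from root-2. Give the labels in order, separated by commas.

III, II, IV, I

Ratios: I = 341 / 212 ≈ 1.608; II = 225 / 154 ≈ 1.461; III = 364 / 262 ≈ 1.389; IV = 351 / 261 ≈ 1.345.
|Δ from 1.414|: I 0.194; II 0.047; III 0.025; IV 0.069.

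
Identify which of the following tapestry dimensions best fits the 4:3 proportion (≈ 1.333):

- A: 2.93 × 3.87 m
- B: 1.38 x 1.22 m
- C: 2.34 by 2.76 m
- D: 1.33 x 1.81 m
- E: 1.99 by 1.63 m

A

Ratios (long/short): A ≈ 1.321; B ≈ 1.131; C ≈ 1.179; D ≈ 1.361; E ≈ 1.221.
4:3 ≈ 1.333; option A is nearest (Δ 0.012).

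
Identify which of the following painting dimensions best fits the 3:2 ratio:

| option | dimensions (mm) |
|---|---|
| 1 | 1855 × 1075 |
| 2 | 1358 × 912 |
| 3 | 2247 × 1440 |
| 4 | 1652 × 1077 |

Ratios (long/short): 1 ≈ 1.726; 2 ≈ 1.489; 3 ≈ 1.560; 4 ≈ 1.534.
3:2 ≈ 1.500; option 2 is nearest (Δ 0.011).

2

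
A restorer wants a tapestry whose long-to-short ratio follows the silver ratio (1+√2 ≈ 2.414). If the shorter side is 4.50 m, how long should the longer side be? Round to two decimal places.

silver ratio ≈ 2.41421.
Longer side = 4.50 × 2.41421 ≈ 10.8639 → 10.86 m.

10.86 m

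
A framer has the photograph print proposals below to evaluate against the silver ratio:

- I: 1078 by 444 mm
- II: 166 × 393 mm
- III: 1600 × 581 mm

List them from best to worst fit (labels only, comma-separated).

Ratios: I = 1078 / 444 ≈ 2.428; II = 393 / 166 ≈ 2.367; III = 1600 / 581 ≈ 2.754.
|Δ from 2.414|: I 0.014; II 0.047; III 0.340.

I, II, III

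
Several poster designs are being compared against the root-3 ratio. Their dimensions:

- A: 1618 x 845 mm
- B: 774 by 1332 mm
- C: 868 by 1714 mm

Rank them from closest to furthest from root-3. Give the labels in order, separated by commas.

B, A, C

A: 1618/845 ≈ 1.915 → |1.915 − 1.732| = 0.183
B: 1332/774 ≈ 1.721 → |1.721 − 1.732| = 0.011
C: 1714/868 ≈ 1.975 → |1.975 − 1.732| = 0.243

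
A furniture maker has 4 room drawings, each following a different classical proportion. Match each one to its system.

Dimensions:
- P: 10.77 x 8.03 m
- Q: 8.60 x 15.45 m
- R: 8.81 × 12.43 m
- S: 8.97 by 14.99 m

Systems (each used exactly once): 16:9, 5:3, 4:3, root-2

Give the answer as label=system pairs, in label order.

P = 10.77/8.03 ≈ 1.341 → 4:3 (1.333)
Q = 15.45/8.60 ≈ 1.797 → 16:9 (1.778)
R = 12.43/8.81 ≈ 1.411 → root-2 (1.414)
S = 14.99/8.97 ≈ 1.671 → 5:3 (1.667)

P=4:3, Q=16:9, R=root-2, S=5:3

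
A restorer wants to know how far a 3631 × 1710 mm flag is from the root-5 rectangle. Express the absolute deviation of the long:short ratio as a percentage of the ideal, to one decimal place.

Ratio = 3631 / 1710 ≈ 2.1234.
Ideal root-5 ≈ 2.2361. |2.1234 − 2.2361| / 2.2361 ≈ 5.04% → 5.0%.

5.0%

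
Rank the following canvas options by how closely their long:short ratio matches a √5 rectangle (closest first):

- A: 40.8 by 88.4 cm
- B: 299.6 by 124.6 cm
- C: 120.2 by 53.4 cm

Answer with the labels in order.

A: 88.4/40.8 ≈ 2.167 → |2.167 − 2.236| = 0.069
B: 299.6/124.6 ≈ 2.404 → |2.404 − 2.236| = 0.168
C: 120.2/53.4 ≈ 2.251 → |2.251 − 2.236| = 0.015

C, A, B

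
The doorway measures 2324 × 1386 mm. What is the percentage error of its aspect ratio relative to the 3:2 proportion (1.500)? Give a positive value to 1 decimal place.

11.8%

Ratio = 2324 / 1386 ≈ 1.6768.
Ideal 3:2 = 1.5000. |1.6768 − 1.5000| / 1.5000 ≈ 11.79% → 11.8%.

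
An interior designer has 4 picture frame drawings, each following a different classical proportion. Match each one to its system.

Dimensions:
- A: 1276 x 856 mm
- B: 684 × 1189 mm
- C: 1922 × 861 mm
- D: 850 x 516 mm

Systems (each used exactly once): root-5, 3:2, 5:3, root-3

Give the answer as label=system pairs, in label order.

A=3:2, B=root-3, C=root-5, D=5:3

A = 1276/856 ≈ 1.491 → 3:2 (1.500)
B = 1189/684 ≈ 1.738 → root-3 (1.732)
C = 1922/861 ≈ 2.232 → root-5 (2.236)
D = 850/516 ≈ 1.647 → 5:3 (1.667)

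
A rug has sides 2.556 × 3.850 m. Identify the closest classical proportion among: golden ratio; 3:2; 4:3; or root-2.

Ratio = 3.850 / 2.556 ≈ 1.506.
Distances: golden ratio 1.618 (Δ 0.112); 3:2 1.500 (Δ 0.006); 4:3 1.333 (Δ 0.173); root-2 1.414 (Δ 0.092).

3:2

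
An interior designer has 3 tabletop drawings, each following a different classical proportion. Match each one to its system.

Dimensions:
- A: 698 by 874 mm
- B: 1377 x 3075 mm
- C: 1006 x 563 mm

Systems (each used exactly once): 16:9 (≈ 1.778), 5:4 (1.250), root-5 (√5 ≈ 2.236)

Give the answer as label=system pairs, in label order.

A=5:4, B=root-5, C=16:9

Ratios: A ≈ 1.252; B ≈ 2.233; C ≈ 1.787.
Targets: 16:9 ≈ 1.778; 5:4 ≈ 1.250; root-5 ≈ 2.236.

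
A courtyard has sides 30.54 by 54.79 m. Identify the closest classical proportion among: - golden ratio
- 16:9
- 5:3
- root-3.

16:9

Ratio = 54.79 / 30.54 ≈ 1.794.
Distances: golden ratio 1.618 (Δ 0.176); 16:9 1.778 (Δ 0.016); 5:3 1.667 (Δ 0.127); root-3 1.732 (Δ 0.062).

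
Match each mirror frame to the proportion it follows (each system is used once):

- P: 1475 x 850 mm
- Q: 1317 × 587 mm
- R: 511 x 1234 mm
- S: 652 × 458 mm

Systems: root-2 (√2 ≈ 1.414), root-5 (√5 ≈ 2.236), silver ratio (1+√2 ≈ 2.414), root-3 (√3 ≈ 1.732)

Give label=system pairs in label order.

Ratios: P ≈ 1.735; Q ≈ 2.244; R ≈ 2.415; S ≈ 1.424.
Targets: root-2 ≈ 1.414; root-5 ≈ 2.236; silver ratio ≈ 2.414; root-3 ≈ 1.732.

P=root-3, Q=root-5, R=silver ratio, S=root-2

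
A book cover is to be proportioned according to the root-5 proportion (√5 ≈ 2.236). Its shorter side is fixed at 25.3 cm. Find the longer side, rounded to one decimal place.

root-5 ≈ 2.23607.
Longer side = 25.3 × 2.23607 ≈ 56.573 → 56.6 cm.

56.6 cm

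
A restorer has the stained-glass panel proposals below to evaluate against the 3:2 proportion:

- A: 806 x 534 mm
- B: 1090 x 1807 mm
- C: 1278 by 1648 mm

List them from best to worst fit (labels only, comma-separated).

A, B, C

Ratios: A = 806 / 534 ≈ 1.509; B = 1807 / 1090 ≈ 1.658; C = 1648 / 1278 ≈ 1.290.
|Δ from 1.500|: A 0.009; B 0.158; C 0.210.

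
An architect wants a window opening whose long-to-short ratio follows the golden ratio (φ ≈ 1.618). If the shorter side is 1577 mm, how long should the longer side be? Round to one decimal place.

2551.6 mm

golden ratio ≈ 1.61803.
Longer side = 1577 × 1.61803 ≈ 2551.633 → 2551.6 mm.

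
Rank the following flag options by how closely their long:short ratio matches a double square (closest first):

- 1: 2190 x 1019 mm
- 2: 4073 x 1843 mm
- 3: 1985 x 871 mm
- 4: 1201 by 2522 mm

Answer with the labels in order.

Ratios: 1 = 2190 / 1019 ≈ 2.149; 2 = 4073 / 1843 ≈ 2.210; 3 = 1985 / 871 ≈ 2.279; 4 = 2522 / 1201 ≈ 2.100.
|Δ from 2.000|: 1 0.149; 2 0.210; 3 0.279; 4 0.100.

4, 1, 2, 3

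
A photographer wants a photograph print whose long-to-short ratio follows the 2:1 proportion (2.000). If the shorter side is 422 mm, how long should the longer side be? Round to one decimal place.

2:1 = 2.00000.
Longer side = 422 × 2.00000 ≈ 844.000 → 844.0 mm.

844.0 mm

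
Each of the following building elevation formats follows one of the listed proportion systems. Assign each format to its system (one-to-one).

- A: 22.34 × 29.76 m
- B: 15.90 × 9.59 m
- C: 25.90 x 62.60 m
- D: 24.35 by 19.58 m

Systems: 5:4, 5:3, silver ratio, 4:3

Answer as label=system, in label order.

A=4:3, B=5:3, C=silver ratio, D=5:4

A = 29.76/22.34 ≈ 1.332 → 4:3 (1.333)
B = 15.90/9.59 ≈ 1.658 → 5:3 (1.667)
C = 62.60/25.90 ≈ 2.417 → silver ratio (2.414)
D = 24.35/19.58 ≈ 1.244 → 5:4 (1.250)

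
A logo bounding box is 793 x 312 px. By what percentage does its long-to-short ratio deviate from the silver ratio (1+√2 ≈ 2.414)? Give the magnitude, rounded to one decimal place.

Ratio = 793 / 312 ≈ 2.5417.
Ideal silver ratio ≈ 2.4142. |2.5417 − 2.4142| / 2.4142 ≈ 5.28% → 5.3%.

5.3%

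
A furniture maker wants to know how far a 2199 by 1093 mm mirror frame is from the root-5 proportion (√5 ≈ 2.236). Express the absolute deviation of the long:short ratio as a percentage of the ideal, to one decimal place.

10.0%

Ratio = 2199 / 1093 ≈ 2.0119.
Ideal root-5 ≈ 2.2361. |2.0119 − 2.2361| / 2.2361 ≈ 10.03% → 10.0%.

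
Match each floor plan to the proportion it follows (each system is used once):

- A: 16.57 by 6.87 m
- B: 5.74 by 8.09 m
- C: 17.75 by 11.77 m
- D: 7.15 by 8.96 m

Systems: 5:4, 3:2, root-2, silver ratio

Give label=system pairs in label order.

A=silver ratio, B=root-2, C=3:2, D=5:4

Ratios: A ≈ 2.412; B ≈ 1.409; C ≈ 1.508; D ≈ 1.253.
Targets: 5:4 ≈ 1.250; 3:2 ≈ 1.500; root-2 ≈ 1.414; silver ratio ≈ 2.414.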